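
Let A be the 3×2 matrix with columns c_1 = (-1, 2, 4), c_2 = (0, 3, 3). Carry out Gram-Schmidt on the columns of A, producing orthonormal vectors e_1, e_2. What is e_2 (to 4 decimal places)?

c_1 = (-1, 2, 4); ‖c_1‖ = 4.5826, so e_1 = (-0.2182, 0.4364, 0.8729).
e_1·c_2 = (-0.2182)·0 + 0.4364·3 + 0.8729·3 = 3.9279.
u_2 = c_2 − 3.9279·e_1 = (0.8571, 1.2857, -0.4286).
‖u_2‖ = 1.6036, so e_2 = (0.5345, 0.8018, -0.2673).

e_2 = (0.5345, 0.8018, -0.2673)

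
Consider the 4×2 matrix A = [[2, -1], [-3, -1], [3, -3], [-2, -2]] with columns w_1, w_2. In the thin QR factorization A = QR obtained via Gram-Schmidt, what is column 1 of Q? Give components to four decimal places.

q_1 = (0.3922, -0.5883, 0.5883, -0.3922)

w_1 = (2, -3, 3, -2); ‖w_1‖ = 5.0990, so q_1 = (0.3922, -0.5883, 0.5883, -0.3922).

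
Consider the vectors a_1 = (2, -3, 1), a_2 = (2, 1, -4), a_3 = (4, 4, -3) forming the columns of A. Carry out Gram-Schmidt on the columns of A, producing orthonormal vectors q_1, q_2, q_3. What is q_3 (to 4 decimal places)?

a_1 = (2, -3, 1); ‖a_1‖ = 3.7417, so q_1 = (0.5345, -0.8018, 0.2673).
q_1·a_2 = 0.5345·2 + (-0.8018)·1 + 0.2673·(-4) = -0.8018.
u_2 = a_2 + 0.8018·q_1 = (2.4286, 0.3571, -3.7857).
‖u_2‖ = 4.5119, so q_2 = (0.5383, 0.0792, -0.8391).
q_1·a_3 = 0.5345·4 + (-0.8018)·4 + 0.2673·(-3) = -1.8708; q_2·a_3 = 0.5383·4 + 0.0792·4 + (-0.8391)·(-3) = 4.9868.
u_3 = a_3 + 1.8708·q_1 − 4.9868·q_2 = (2.3158, 2.1053, 1.6842).
‖u_3‖ = 3.5541, so q_3 = (0.6516, 0.5923, 0.4739).

q_3 = (0.6516, 0.5923, 0.4739)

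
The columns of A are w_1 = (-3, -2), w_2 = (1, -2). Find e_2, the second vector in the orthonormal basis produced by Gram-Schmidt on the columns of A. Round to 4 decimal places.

e_1 = w_1/‖w_1‖ = (-3, -2)/3.6056 = (-0.8321, -0.5547).
r_{12} = e_1·w_2 = 0.2774.
u_2 = w_2 − 0.2774·e_1 = (1.2308, -1.8462).
‖u_2‖ = 2.2188, so e_2 = (0.5547, -0.8321).

e_2 = (0.5547, -0.8321)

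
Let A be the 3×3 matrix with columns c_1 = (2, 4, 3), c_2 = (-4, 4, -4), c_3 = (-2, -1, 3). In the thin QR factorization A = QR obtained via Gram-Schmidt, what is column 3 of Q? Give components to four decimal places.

q_3 = (-0.7548, -0.1078, 0.6470)

q_1 = c_1/‖c_1‖ = (2, 4, 3)/5.3852 = (0.3714, 0.7428, 0.5571).
r_{12} = q_1·c_2 = -0.7428.
u_2 = c_2 + 0.7428·q_1 = (-3.7241, 4.5517, -3.5862).
‖u_2‖ = 6.8883, so q_2 = (-0.5406, 0.6608, -0.5206).
r_{13} = q_1·c_3 = 0.1857; r_{23} = q_2·c_3 = -1.1414.
u_3 = c_3 − 0.1857·q_1 + 1.1414·q_2 = (-2.6860, -0.3837, 2.3023).
‖u_3‖ = 3.5585, so q_3 = (-0.7548, -0.1078, 0.6470).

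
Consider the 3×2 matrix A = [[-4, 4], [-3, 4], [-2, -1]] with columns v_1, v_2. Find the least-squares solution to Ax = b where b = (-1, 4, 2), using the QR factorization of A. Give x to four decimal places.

v_1 = (-4, -3, -2); ‖v_1‖ = 5.3852, so e_1 = (-0.7428, -0.5571, -0.3714).
e_1·v_2 = (-0.7428)·4 + (-0.5571)·4 + (-0.3714)·(-1) = -4.8281.
u_2 = v_2 + 4.8281·e_1 = (0.4138, 1.3103, -2.7931).
‖u_2‖ = 3.1128, so e_2 = (0.1329, 0.4210, -0.8973).
Qᵀb = (-2.2283, -0.2437).
Back-substitute: x_2 = -0.2437/3.1128 = -0.0783.
x_1 = (-2.2283 + 4.8281·(-0.0783))/5.3852 = -0.4840.

x = (-0.4840, -0.0783)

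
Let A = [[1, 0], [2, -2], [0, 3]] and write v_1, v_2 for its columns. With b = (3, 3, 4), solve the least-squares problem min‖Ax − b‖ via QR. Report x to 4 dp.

x = (2.8776, 1.3469)

e_1 = v_1/‖v_1‖ = (1, 2, 0)/2.2361 = (0.4472, 0.8944, 0.0000).
r_{12} = e_1·v_2 = -1.7889.
u_2 = v_2 + 1.7889·e_1 = (0.8000, -0.4000, 3.0000).
‖u_2‖ = 3.1305, so e_2 = (0.2556, -0.1278, 0.9583).
Qᵀb = (4.0249, 4.2166).
Back-substitute: x_2 = 4.2166/3.1305 = 1.3469.
x_1 = (4.0249 + 1.7889·1.3469)/2.2361 = 2.8776.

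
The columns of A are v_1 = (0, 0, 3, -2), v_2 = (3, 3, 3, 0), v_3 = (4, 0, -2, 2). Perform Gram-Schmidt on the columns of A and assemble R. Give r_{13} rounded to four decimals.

r_{13} = -2.7735

e_1 = v_1/‖v_1‖ = (0, 0, 3, -2)/3.6056 = (0.0000, 0.0000, 0.8321, -0.5547).
r_{13} = e_1·v_3 = -2.7735.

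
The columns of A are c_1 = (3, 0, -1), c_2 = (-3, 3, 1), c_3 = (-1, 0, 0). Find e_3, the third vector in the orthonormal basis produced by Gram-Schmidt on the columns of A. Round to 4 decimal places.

e_3 = (-0.3162, 0.0000, -0.9487)

e_1 = c_1/‖c_1‖ = (3, 0, -1)/3.1623 = (0.9487, 0.0000, -0.3162).
r_{12} = e_1·c_2 = -3.1623.
u_2 = c_2 + 3.1623·e_1 = (0.0000, 3.0000, 0.0000).
‖u_2‖ = 3.0000, so e_2 = (0.0000, 1.0000, 0.0000).
r_{13} = e_1·c_3 = -0.9487; r_{23} = e_2·c_3 = 0.0000.
u_3 = c_3 + 0.9487·e_1 − 0.0000·e_2 = (-0.1000, 0.0000, -0.3000).
‖u_3‖ = 0.3162, so e_3 = (-0.3162, 0.0000, -0.9487).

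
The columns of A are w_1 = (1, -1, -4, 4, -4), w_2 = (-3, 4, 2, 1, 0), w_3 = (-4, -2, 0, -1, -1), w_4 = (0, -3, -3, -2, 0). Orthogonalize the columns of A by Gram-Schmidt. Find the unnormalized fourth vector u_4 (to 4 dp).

u_4 = (-0.2945, 0.7720, -1.5687, -0.8341, 0.4680)

q_1 = w_1/‖w_1‖ = (1, -1, -4, 4, -4)/7.0711 = (0.1414, -0.1414, -0.5657, 0.5657, -0.5657).
r_{12} = q_1·w_2 = -1.5556.
u_2 = w_2 + 1.5556·q_1 = (-2.7800, 3.7800, 1.1200, 1.8800, -0.8800).
‖u_2‖ = 5.2517, so q_2 = (-0.5294, 0.7198, 0.2133, 0.3580, -0.1676).
r_{13} = q_1·w_3 = -0.2828; r_{23} = q_2·w_3 = 0.4875.
u_3 = w_3 + 0.2828·q_1 − 0.4875·q_2 = (-3.7020, -2.3909, -0.2640, -1.0145, -1.0783).
‖u_3‖ = 4.6564, so q_3 = (-0.7950, -0.5135, -0.0567, -0.2179, -0.2316).
r_{14} = q_1·w_4 = 0.9899; r_{24} = q_2·w_4 = -3.5151; r_{34} = q_3·w_4 = 2.1462.
u_4 = w_4 − 0.9899·q_1 + 3.5151·q_2 − 2.1462·q_3 = (-0.2945, 0.7720, -1.5687, -0.8341, 0.4680).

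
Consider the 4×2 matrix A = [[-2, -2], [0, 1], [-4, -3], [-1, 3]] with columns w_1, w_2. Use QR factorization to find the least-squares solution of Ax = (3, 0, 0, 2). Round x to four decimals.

x = (-0.5860, 0.3312)

w_1 = (-2, 0, -4, -1); ‖w_1‖ = 4.5826, so e_1 = (-0.4364, 0.0000, -0.8729, -0.2182).
e_1·w_2 = (-0.4364)·(-2) + 0.0000·1 + (-0.8729)·(-3) + (-0.2182)·3 = 2.8368.
u_2 = w_2 − 2.8368·e_1 = (-0.7619, 1.0000, -0.5238, 3.6190).
‖u_2‖ = 3.8668, so e_2 = (-0.1970, 0.2586, -0.1355, 0.9359).
Qᵀb = (-1.7457, 1.2807).
Back-substitute: x_2 = 1.2807/3.8668 = 0.3312.
x_1 = (-1.7457 − 2.8368·0.3312)/4.5826 = -0.5860.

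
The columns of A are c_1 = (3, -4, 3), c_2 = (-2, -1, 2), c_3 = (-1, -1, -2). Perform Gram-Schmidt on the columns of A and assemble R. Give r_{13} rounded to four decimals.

r_{13} = -0.8575

e_1 = c_1/‖c_1‖ = (3, -4, 3)/5.8310 = (0.5145, -0.6860, 0.5145).
r_{13} = e_1·c_3 = -0.8575.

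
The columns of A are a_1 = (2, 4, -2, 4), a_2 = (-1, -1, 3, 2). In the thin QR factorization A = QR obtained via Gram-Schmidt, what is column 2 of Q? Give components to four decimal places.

q_2 = (-0.2094, -0.1570, 0.7328, 0.6281)

q_1 = a_1/‖a_1‖ = (2, 4, -2, 4)/6.3246 = (0.3162, 0.6325, -0.3162, 0.6325).
r_{12} = q_1·a_2 = -0.6325.
u_2 = a_2 + 0.6325·q_1 = (-0.8000, -0.6000, 2.8000, 2.4000).
‖u_2‖ = 3.8210, so q_2 = (-0.2094, -0.1570, 0.7328, 0.6281).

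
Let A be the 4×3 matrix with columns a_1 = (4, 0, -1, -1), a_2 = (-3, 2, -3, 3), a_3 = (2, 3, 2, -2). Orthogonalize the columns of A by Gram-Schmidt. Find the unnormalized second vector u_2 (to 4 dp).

e_1 = a_1/‖a_1‖ = (4, 0, -1, -1)/4.2426 = (0.9428, 0.0000, -0.2357, -0.2357).
r_{12} = e_1·a_2 = -2.8284.
u_2 = a_2 + 2.8284·e_1 = (-0.3333, 2.0000, -3.6667, 2.3333).

u_2 = (-0.3333, 2.0000, -3.6667, 2.3333)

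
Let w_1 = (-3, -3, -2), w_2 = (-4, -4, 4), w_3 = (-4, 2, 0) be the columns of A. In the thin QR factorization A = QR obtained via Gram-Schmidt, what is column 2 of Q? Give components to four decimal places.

e_2 = (-0.3015, -0.3015, 0.9045)

e_1 = w_1/‖w_1‖ = (-3, -3, -2)/4.6904 = (-0.6396, -0.6396, -0.4264).
r_{12} = e_1·w_2 = 3.4112.
u_2 = w_2 − 3.4112·e_1 = (-1.8182, -1.8182, 5.4545).
‖u_2‖ = 6.0302, so e_2 = (-0.3015, -0.3015, 0.9045).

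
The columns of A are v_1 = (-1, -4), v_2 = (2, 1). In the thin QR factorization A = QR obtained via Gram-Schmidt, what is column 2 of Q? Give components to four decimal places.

v_1 = (-1, -4); ‖v_1‖ = 4.1231, so q_1 = (-0.2425, -0.9701).
q_1·v_2 = (-0.2425)·2 + (-0.9701)·1 = -1.4552.
u_2 = v_2 + 1.4552·q_1 = (1.6471, -0.4118).
‖u_2‖ = 1.6977, so q_2 = (0.9701, -0.2425).

q_2 = (0.9701, -0.2425)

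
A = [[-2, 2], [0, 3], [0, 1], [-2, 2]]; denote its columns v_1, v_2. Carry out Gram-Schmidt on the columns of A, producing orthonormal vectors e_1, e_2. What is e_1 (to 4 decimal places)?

e_1 = (-0.7071, 0.0000, 0.0000, -0.7071)

e_1 = v_1/‖v_1‖ = (-2, 0, 0, -2)/2.8284 = (-0.7071, 0.0000, 0.0000, -0.7071).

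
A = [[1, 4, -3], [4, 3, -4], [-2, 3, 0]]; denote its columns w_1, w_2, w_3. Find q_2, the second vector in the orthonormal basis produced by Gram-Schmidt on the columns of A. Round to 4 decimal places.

q_2 = (0.6517, 0.2026, 0.7309)

w_1 = (1, 4, -2); ‖w_1‖ = 4.5826, so q_1 = (0.2182, 0.8729, -0.4364).
q_1·w_2 = 0.2182·4 + 0.8729·3 + (-0.4364)·3 = 2.1822.
u_2 = w_2 − 2.1822·q_1 = (3.5238, 1.0952, 3.9524).
‖u_2‖ = 5.4072, so q_2 = (0.6517, 0.2026, 0.7309).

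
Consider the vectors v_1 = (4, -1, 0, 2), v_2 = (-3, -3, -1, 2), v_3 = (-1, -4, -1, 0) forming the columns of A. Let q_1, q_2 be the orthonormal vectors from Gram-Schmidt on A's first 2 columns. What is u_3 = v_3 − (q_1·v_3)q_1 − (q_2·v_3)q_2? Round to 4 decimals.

q_1 = v_1/‖v_1‖ = (4, -1, 0, 2)/4.5826 = (0.8729, -0.2182, 0.0000, 0.4364).
r_{12} = q_1·v_2 = -1.0911.
u_2 = v_2 + 1.0911·q_1 = (-2.0476, -3.2381, -1.0000, 2.4762).
‖u_2‖ = 4.6701, so q_2 = (-0.4385, -0.6934, -0.2141, 0.5302).
r_{13} = q_1·v_3 = 0.0000; r_{23} = q_2·v_3 = 3.4261.
u_3 = v_3 + 0.0000·q_1 − 3.4261·q_2 = (0.5022, -1.6245, -0.2664, -1.8166).

u_3 = (0.5022, -1.6245, -0.2664, -1.8166)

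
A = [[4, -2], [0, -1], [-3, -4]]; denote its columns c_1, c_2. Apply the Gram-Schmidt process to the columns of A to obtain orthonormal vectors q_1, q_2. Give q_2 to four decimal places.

c_1 = (4, 0, -3); ‖c_1‖ = 5.0000, so q_1 = (0.8000, 0.0000, -0.6000).
q_1·c_2 = 0.8000·(-2) + 0.0000·(-1) + (-0.6000)·(-4) = 0.8000.
u_2 = c_2 − 0.8000·q_1 = (-2.6400, -1.0000, -3.5200).
‖u_2‖ = 4.5122, so q_2 = (-0.5851, -0.2216, -0.7801).

q_2 = (-0.5851, -0.2216, -0.7801)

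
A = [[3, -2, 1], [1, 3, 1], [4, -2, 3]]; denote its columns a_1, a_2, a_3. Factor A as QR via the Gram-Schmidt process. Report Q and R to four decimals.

a_1 = (3, 1, 4); ‖a_1‖ = 5.0990, so e_1 = (0.5883, 0.1961, 0.7845).
e_1·a_2 = 0.5883·(-2) + 0.1961·3 + 0.7845·(-2) = -2.1573.
u_2 = a_2 + 2.1573·e_1 = (-0.7308, 3.4231, -0.3077).
‖u_2‖ = 3.5137, so e_2 = (-0.2080, 0.9742, -0.0876).
e_1·a_3 = 0.5883·1 + 0.1961·1 + 0.7845·3 = 3.1379; e_2·a_3 = (-0.2080)·1 + 0.9742·1 + (-0.0876)·3 = 0.5035.
u_3 = a_3 − 3.1379·e_1 − 0.5035·e_2 = (-0.7414, -0.1059, 0.5826).
‖u_3‖ = 0.9488, so e_3 = (-0.7814, -0.1116, 0.6140).

Q = [[0.5883, -0.2080, -0.7814], [0.1961, 0.9742, -0.1116], [0.7845, -0.0876, 0.6140]], R = [[5.0990, -2.1573, 3.1379], [0.0000, 3.5137, 0.5035], [0.0000, 0.0000, 0.9488]]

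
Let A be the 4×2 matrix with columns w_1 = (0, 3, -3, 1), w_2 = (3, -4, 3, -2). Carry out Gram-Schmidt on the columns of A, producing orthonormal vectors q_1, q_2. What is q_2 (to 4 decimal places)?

q_2 = (0.9413, -0.1156, -0.1982, -0.2477)

q_1 = w_1/‖w_1‖ = (0, 3, -3, 1)/4.3589 = (0.0000, 0.6882, -0.6882, 0.2294).
r_{12} = q_1·w_2 = -5.2766.
u_2 = w_2 + 5.2766·q_1 = (3.0000, -0.3684, -0.6316, -0.7895).
‖u_2‖ = 3.1871, so q_2 = (0.9413, -0.1156, -0.1982, -0.2477).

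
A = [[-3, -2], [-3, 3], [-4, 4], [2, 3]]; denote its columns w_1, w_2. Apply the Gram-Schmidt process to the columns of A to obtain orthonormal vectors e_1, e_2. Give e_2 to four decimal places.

w_1 = (-3, -3, -4, 2); ‖w_1‖ = 6.1644, so e_1 = (-0.4867, -0.4867, -0.6489, 0.3244).
e_1·w_2 = (-0.4867)·(-2) + (-0.4867)·3 + (-0.6489)·4 + 0.3244·3 = -2.1089.
u_2 = w_2 + 2.1089·e_1 = (-3.0263, 1.9737, 2.6316, 3.6842).
‖u_2‖ = 5.7925, so e_2 = (-0.5225, 0.3407, 0.4543, 0.6360).

e_2 = (-0.5225, 0.3407, 0.4543, 0.6360)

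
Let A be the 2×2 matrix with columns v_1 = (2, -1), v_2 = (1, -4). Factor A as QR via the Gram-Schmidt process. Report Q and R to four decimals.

Q = [[0.8944, -0.4472], [-0.4472, -0.8944]], R = [[2.2361, 2.6833], [0.0000, 3.1305]]

q_1 = v_1/‖v_1‖ = (2, -1)/2.2361 = (0.8944, -0.4472).
r_{12} = q_1·v_2 = 2.6833.
u_2 = v_2 − 2.6833·q_1 = (-1.4000, -2.8000).
‖u_2‖ = 3.1305, so q_2 = (-0.4472, -0.8944).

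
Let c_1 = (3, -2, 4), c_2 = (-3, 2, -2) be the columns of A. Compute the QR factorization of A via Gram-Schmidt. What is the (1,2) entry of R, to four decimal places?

r_{12} = -3.8996

c_1 = (3, -2, 4); ‖c_1‖ = 5.3852, so e_1 = (0.5571, -0.3714, 0.7428).
r_{12} = e_1·c_2 = -3.8996.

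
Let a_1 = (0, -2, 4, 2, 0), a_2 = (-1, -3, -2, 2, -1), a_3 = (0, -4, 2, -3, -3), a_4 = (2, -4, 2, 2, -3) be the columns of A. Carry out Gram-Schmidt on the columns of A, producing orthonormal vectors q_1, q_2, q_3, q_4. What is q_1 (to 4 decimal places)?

q_1 = (0.0000, -0.4082, 0.8165, 0.4082, 0.0000)

a_1 = (0, -2, 4, 2, 0); ‖a_1‖ = 4.8990, so q_1 = (0.0000, -0.4082, 0.8165, 0.4082, 0.0000).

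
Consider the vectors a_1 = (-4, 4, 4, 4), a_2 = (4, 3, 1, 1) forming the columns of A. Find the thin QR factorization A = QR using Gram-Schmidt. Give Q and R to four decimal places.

Q = [[-0.5000, 0.8217], [0.5000, 0.5317], [0.5000, 0.1450], [0.5000, 0.1450]], R = [[8.0000, 0.5000], [0.0000, 5.1720]]

a_1 = (-4, 4, 4, 4); ‖a_1‖ = 8.0000, so q_1 = (-0.5000, 0.5000, 0.5000, 0.5000).
q_1·a_2 = (-0.5000)·4 + 0.5000·3 + 0.5000·1 + 0.5000·1 = 0.5000.
u_2 = a_2 − 0.5000·q_1 = (4.2500, 2.7500, 0.7500, 0.7500).
‖u_2‖ = 5.1720, so q_2 = (0.8217, 0.5317, 0.1450, 0.1450).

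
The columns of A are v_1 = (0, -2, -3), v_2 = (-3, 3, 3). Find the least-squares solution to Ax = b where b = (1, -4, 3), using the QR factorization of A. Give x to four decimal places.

q_1 = v_1/‖v_1‖ = (0, -2, -3)/3.6056 = (0.0000, -0.5547, -0.8321).
r_{12} = q_1·v_2 = -4.1603.
u_2 = v_2 + 4.1603·q_1 = (-3.0000, 0.6923, -0.4615).
‖u_2‖ = 3.1132, so q_2 = (-0.9636, 0.2224, -0.1482).
Qᵀb = (-0.2774, -2.2979).
Back-substitute: x_2 = -2.2979/3.1132 = -0.7381.
x_1 = (-0.2774 + 4.1603·(-0.7381))/3.6056 = -0.9286.

x = (-0.9286, -0.7381)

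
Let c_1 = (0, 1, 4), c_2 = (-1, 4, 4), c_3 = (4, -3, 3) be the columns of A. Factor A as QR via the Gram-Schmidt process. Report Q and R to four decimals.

Q = [[0.0000, -0.3249, 0.9457], [0.2425, 0.9175, 0.3152], [0.9701, -0.2294, -0.0788]], R = [[4.1231, 4.8507, 2.1828], [0.0000, 3.0774, -4.7404], [0.0000, 0.0000, 2.6008]]

c_1 = (0, 1, 4); ‖c_1‖ = 4.1231, so q_1 = (0.0000, 0.2425, 0.9701).
q_1·c_2 = 0.0000·(-1) + 0.2425·4 + 0.9701·4 = 4.8507.
u_2 = c_2 − 4.8507·q_1 = (-1.0000, 2.8235, -0.7059).
‖u_2‖ = 3.0774, so q_2 = (-0.3249, 0.9175, -0.2294).
q_1·c_3 = 0.0000·4 + 0.2425·(-3) + 0.9701·3 = 2.1828; q_2·c_3 = (-0.3249)·4 + 0.9175·(-3) + (-0.2294)·3 = -4.7404.
u_3 = c_3 − 2.1828·q_1 + 4.7404·q_2 = (2.4596, 0.8199, -0.2050).
‖u_3‖ = 2.6008, so q_3 = (0.9457, 0.3152, -0.0788).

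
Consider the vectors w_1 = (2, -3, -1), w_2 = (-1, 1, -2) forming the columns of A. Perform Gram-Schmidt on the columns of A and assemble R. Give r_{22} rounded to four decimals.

r_{22} = 2.3146

w_1 = (2, -3, -1); ‖w_1‖ = 3.7417, so e_1 = (0.5345, -0.8018, -0.2673).
e_1·w_2 = 0.5345·(-1) + (-0.8018)·1 + (-0.2673)·(-2) = -0.8018.
u_2 = w_2 + 0.8018·e_1 = (-0.5714, 0.3571, -2.2143).
r_{22} = ‖u_2‖ = 2.3146.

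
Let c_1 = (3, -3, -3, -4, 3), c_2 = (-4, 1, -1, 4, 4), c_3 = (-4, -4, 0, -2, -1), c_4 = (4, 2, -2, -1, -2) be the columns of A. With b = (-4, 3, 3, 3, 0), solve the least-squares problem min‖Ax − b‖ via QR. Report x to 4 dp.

x = (-0.6546, 0.1092, -0.2374, -0.5028)

c_1 = (3, -3, -3, -4, 3); ‖c_1‖ = 7.2111, so e_1 = (0.4160, -0.4160, -0.4160, -0.5547, 0.4160).
e_1·c_2 = 0.4160·(-4) + (-0.4160)·1 + (-0.4160)·(-1) + (-0.5547)·4 + 0.4160·4 = -2.2188.
u_2 = c_2 + 2.2188·e_1 = (-3.0769, 0.0769, -1.9231, 2.7692, 4.9231).
‖u_2‖ = 6.7139, so e_2 = (-0.4583, 0.0115, -0.2864, 0.4125, 0.7333).
e_1·c_3 = 0.4160·(-4) + (-0.4160)·(-4) + (-0.4160)·0 + (-0.5547)·(-2) + 0.4160·(-1) = 0.6934; e_2·c_3 = (-0.4583)·(-4) + 0.0115·(-4) + (-0.2864)·0 + 0.4125·(-2) + 0.7333·(-1) = 0.2291.
u_3 = c_3 − 0.6934·e_1 − 0.2291·e_2 = (-4.1834, -3.7142, 0.3541, -1.7099, -1.4565).
‖u_3‖ = 6.0388, so e_3 = (-0.6928, -0.6151, 0.0586, -0.2832, -0.2412).
e_1·c_4 = 0.4160·4 + (-0.4160)·2 + (-0.4160)·(-2) + (-0.5547)·(-1) + 0.4160·(-2) = 1.3868; e_2·c_4 = (-0.4583)·4 + 0.0115·2 + (-0.2864)·(-2) + 0.4125·(-1) + 0.7333·(-2) = -3.1164; e_3·c_4 = (-0.6928)·4 + (-0.6151)·2 + 0.0586·(-2) + (-0.2832)·(-1) + (-0.2412)·(-2) = -3.3529.
u_4 = c_4 − 1.3868·e_1 + 3.1164·e_2 + 3.3529·e_3 = (-0.3279, 0.5504, -2.1191, 0.1052, -1.1005).
‖u_4‖ = 2.4745, so e_4 = (-0.1325, 0.2224, -0.8564, 0.0425, -0.4447).
Qᵀb = (-5.8244, 2.2456, 0.2524, -1.2442).
Back-substitute: x_4 = -1.2442/2.4745 = -0.5028.
x_3 = (0.2524 + 3.3529·(-0.5028))/6.0388 = -0.2374.
x_2 = (2.2456 − 0.2291·(-0.2374) + 3.1164·(-0.5028))/6.7139 = 0.1092.
x_1 = (-5.8244 + 2.2188·0.1092 − 0.6934·(-0.2374) − 1.3868·(-0.5028))/7.2111 = -0.6546.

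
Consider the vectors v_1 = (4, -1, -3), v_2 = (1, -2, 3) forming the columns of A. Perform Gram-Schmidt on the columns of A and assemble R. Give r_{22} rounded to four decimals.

v_1 = (4, -1, -3); ‖v_1‖ = 5.0990, so q_1 = (0.7845, -0.1961, -0.5883).
q_1·v_2 = 0.7845·1 + (-0.1961)·(-2) + (-0.5883)·3 = -0.5883.
u_2 = v_2 + 0.5883·q_1 = (1.4615, -2.1154, 2.6538).
r_{22} = ‖u_2‖ = 3.6951.

r_{22} = 3.6951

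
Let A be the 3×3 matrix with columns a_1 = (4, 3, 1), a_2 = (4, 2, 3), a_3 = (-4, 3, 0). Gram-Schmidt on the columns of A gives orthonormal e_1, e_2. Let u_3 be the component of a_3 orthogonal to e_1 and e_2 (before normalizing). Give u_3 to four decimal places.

u_3 = (-2.8217, 3.2248, 1.6124)

e_1 = a_1/‖a_1‖ = (4, 3, 1)/5.0990 = (0.7845, 0.5883, 0.1961).
r_{12} = e_1·a_2 = 4.9029.
u_2 = a_2 − 4.9029·e_1 = (0.1538, -0.8846, 2.0385).
‖u_2‖ = 2.2275, so e_2 = (0.0691, -0.3971, 0.9152).
r_{13} = e_1·a_3 = -1.3728; r_{23} = e_2·a_3 = -1.4677.
u_3 = a_3 + 1.3728·e_1 + 1.4677·e_2 = (-2.8217, 3.2248, 1.6124).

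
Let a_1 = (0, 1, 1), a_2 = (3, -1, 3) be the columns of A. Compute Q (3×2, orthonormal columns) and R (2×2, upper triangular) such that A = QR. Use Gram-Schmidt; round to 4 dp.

Q = [[0.0000, 0.7276], [0.7071, -0.4851], [0.7071, 0.4851]], R = [[1.4142, 1.4142], [0.0000, 4.1231]]

a_1 = (0, 1, 1); ‖a_1‖ = 1.4142, so e_1 = (0.0000, 0.7071, 0.7071).
e_1·a_2 = 0.0000·3 + 0.7071·(-1) + 0.7071·3 = 1.4142.
u_2 = a_2 − 1.4142·e_1 = (3.0000, -2.0000, 2.0000).
‖u_2‖ = 4.1231, so e_2 = (0.7276, -0.4851, 0.4851).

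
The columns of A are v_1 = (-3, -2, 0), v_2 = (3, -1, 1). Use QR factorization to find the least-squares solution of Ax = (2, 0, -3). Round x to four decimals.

v_1 = (-3, -2, 0); ‖v_1‖ = 3.6056, so q_1 = (-0.8321, -0.5547, 0.0000).
q_1·v_2 = (-0.8321)·3 + (-0.5547)·(-1) + 0.0000·1 = -1.9415.
u_2 = v_2 + 1.9415·q_1 = (1.3846, -2.0769, 1.0000).
‖u_2‖ = 2.6890, so q_2 = (0.5149, -0.7724, 0.3719).
Qᵀb = (-1.6641, -0.0858).
Back-substitute: x_2 = -0.0858/2.6890 = -0.0319.
x_1 = (-1.6641 + 1.9415·(-0.0319))/3.6056 = -0.4787.

x = (-0.4787, -0.0319)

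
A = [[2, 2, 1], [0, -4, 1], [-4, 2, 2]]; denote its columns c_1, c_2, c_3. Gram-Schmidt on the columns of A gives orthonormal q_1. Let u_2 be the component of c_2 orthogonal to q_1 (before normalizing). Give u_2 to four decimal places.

q_1 = c_1/‖c_1‖ = (2, 0, -4)/4.4721 = (0.4472, 0.0000, -0.8944).
r_{12} = q_1·c_2 = -0.8944.
u_2 = c_2 + 0.8944·q_1 = (2.4000, -4.0000, 1.2000).

u_2 = (2.4000, -4.0000, 1.2000)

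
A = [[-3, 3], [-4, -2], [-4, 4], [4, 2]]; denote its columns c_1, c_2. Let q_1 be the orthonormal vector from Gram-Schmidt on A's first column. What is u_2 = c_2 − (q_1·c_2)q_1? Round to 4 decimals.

u_2 = (2.5263, -2.6316, 3.3684, 2.6316)

c_1 = (-3, -4, -4, 4); ‖c_1‖ = 7.5498, so q_1 = (-0.3974, -0.5298, -0.5298, 0.5298).
q_1·c_2 = (-0.3974)·3 + (-0.5298)·(-2) + (-0.5298)·4 + 0.5298·2 = -1.1921.
u_2 = c_2 + 1.1921·q_1 = (2.5263, -2.6316, 3.3684, 2.6316).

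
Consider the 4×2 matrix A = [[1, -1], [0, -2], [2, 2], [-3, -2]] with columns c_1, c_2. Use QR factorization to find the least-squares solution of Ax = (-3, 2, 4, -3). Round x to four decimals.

x = (0.6436, 0.5545)

c_1 = (1, 0, 2, -3); ‖c_1‖ = 3.7417, so e_1 = (0.2673, 0.0000, 0.5345, -0.8018).
e_1·c_2 = 0.2673·(-1) + 0.0000·(-2) + 0.5345·2 + (-0.8018)·(-2) = 2.4054.
u_2 = c_2 − 2.4054·e_1 = (-1.6429, -2.0000, 0.7143, -0.0714).
‖u_2‖ = 2.6859, so e_2 = (-0.6117, -0.7446, 0.2659, -0.0266).
Qᵀb = (3.7417, 1.4892).
Back-substitute: x_2 = 1.4892/2.6859 = 0.5545.
x_1 = (3.7417 − 2.4054·0.5545)/3.7417 = 0.6436.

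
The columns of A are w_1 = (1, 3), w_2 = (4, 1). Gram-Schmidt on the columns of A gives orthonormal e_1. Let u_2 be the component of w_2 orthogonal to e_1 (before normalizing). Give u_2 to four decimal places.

e_1 = w_1/‖w_1‖ = (1, 3)/3.1623 = (0.3162, 0.9487).
r_{12} = e_1·w_2 = 2.2136.
u_2 = w_2 − 2.2136·e_1 = (3.3000, -1.1000).

u_2 = (3.3000, -1.1000)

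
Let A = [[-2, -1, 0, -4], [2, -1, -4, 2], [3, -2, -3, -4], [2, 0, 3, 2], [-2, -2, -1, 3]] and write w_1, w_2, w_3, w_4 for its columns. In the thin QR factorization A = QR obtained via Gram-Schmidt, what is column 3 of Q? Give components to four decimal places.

q_1 = w_1/‖w_1‖ = (-2, 2, 3, 2, -2)/5.0000 = (-0.4000, 0.4000, 0.6000, 0.4000, -0.4000).
r_{12} = q_1·w_2 = -0.4000.
u_2 = w_2 + 0.4000·q_1 = (-1.1600, -0.8400, -1.7600, 0.1600, -2.1600).
‖u_2‖ = 3.1369, so q_2 = (-0.3698, -0.2678, -0.5611, 0.0510, -0.6886).
r_{13} = q_1·w_3 = -1.8000; r_{23} = q_2·w_3 = 3.5959.
u_3 = w_3 + 1.8000·q_1 − 3.5959·q_2 = (0.6098, -2.3171, 0.0976, 3.5366, 0.7561).
‖u_3‖ = 4.3393, so q_3 = (0.1405, -0.5340, 0.0225, 0.8150, 0.1742).

q_3 = (0.1405, -0.5340, 0.0225, 0.8150, 0.1742)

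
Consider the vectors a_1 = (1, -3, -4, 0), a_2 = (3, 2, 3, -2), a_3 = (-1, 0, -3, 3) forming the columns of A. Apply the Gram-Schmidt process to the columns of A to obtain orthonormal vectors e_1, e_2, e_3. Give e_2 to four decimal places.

a_1 = (1, -3, -4, 0); ‖a_1‖ = 5.0990, so e_1 = (0.1961, -0.5883, -0.7845, 0.0000).
e_1·a_2 = 0.1961·3 + (-0.5883)·2 + (-0.7845)·3 + 0.0000·(-2) = -2.9417.
u_2 = a_2 + 2.9417·e_1 = (3.5769, 0.2692, 0.6923, -2.0000).
‖u_2‖ = 4.1649, so e_2 = (0.8588, 0.0646, 0.1662, -0.4802).

e_2 = (0.8588, 0.0646, 0.1662, -0.4802)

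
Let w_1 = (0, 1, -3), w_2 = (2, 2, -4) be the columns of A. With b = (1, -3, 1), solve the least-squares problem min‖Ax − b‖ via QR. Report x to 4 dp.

x = (-0.7273, 0.0909)

w_1 = (0, 1, -3); ‖w_1‖ = 3.1623, so q_1 = (0.0000, 0.3162, -0.9487).
q_1·w_2 = 0.0000·2 + 0.3162·2 + (-0.9487)·(-4) = 4.4272.
u_2 = w_2 − 4.4272·q_1 = (2.0000, 0.6000, 0.2000).
‖u_2‖ = 2.0976, so q_2 = (0.9535, 0.2860, 0.0953).
Qᵀb = (-1.8974, 0.1907).
Back-substitute: x_2 = 0.1907/2.0976 = 0.0909.
x_1 = (-1.8974 − 4.4272·0.0909)/3.1623 = -0.7273.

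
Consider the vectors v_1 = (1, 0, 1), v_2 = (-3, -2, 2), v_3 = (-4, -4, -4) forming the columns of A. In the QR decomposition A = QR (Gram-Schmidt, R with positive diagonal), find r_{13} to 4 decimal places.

v_1 = (1, 0, 1); ‖v_1‖ = 1.4142, so q_1 = (0.7071, 0.0000, 0.7071).
r_{13} = q_1·v_3 = -5.6569.

r_{13} = -5.6569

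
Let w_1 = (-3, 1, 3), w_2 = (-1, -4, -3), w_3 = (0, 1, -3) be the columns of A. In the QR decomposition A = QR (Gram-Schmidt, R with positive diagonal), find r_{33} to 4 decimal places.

r_{33} = 2.5693

w_1 = (-3, 1, 3); ‖w_1‖ = 4.3589, so q_1 = (-0.6882, 0.2294, 0.6882).
q_1·w_2 = (-0.6882)·(-1) + 0.2294·(-4) + 0.6882·(-3) = -2.2942.
u_2 = w_2 + 2.2942·q_1 = (-2.5789, -3.4737, -1.4211).
‖u_2‖ = 4.5538, so q_2 = (-0.5663, -0.7628, -0.3121).
q_1·w_3 = (-0.6882)·0 + 0.2294·1 + 0.6882·(-3) = -1.8353; q_2·w_3 = (-0.5663)·0 + (-0.7628)·1 + (-0.3121)·(-3) = 0.1734.
u_3 = w_3 + 1.8353·q_1 − 0.1734·q_2 = (-1.1650, 1.5533, -1.6827).
r_{33} = ‖u_3‖ = 2.5693.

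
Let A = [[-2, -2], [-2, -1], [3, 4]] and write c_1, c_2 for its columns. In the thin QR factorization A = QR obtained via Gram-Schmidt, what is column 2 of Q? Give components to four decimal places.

e_2 = (0.0844, 0.8022, 0.5911)

c_1 = (-2, -2, 3); ‖c_1‖ = 4.1231, so e_1 = (-0.4851, -0.4851, 0.7276).
e_1·c_2 = (-0.4851)·(-2) + (-0.4851)·(-1) + 0.7276·4 = 4.3656.
u_2 = c_2 − 4.3656·e_1 = (0.1176, 1.1176, 0.8235).
‖u_2‖ = 1.3933, so e_2 = (0.0844, 0.8022, 0.5911).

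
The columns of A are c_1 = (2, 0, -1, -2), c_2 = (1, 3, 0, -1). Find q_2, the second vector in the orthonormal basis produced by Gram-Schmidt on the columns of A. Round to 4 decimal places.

c_1 = (2, 0, -1, -2); ‖c_1‖ = 3.0000, so q_1 = (0.6667, 0.0000, -0.3333, -0.6667).
q_1·c_2 = 0.6667·1 + 0.0000·3 + (-0.3333)·0 + (-0.6667)·(-1) = 1.3333.
u_2 = c_2 − 1.3333·q_1 = (0.1111, 3.0000, 0.4444, -0.1111).
‖u_2‖ = 3.0368, so q_2 = (0.0366, 0.9879, 0.1464, -0.0366).

q_2 = (0.0366, 0.9879, 0.1464, -0.0366)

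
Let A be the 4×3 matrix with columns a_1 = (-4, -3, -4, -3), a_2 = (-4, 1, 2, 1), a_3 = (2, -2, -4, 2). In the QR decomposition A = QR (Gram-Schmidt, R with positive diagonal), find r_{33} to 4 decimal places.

q_1 = a_1/‖a_1‖ = (-4, -3, -4, -3)/7.0711 = (-0.5657, -0.4243, -0.5657, -0.4243).
r_{12} = q_1·a_2 = 0.2828.
u_2 = a_2 − 0.2828·q_1 = (-3.8400, 1.1200, 2.1600, 1.1200).
‖u_2‖ = 4.6819, so q_2 = (-0.8202, 0.2392, 0.4614, 0.2392).
r_{13} = q_1·a_3 = 1.1314; r_{23} = q_2·a_3 = -3.4858.
u_3 = a_3 − 1.1314·q_1 + 3.4858·q_2 = (-0.2190, -0.6861, -1.7518, 3.3139).
r_{33} = ‖u_3‖ = 3.8170.

r_{33} = 3.8170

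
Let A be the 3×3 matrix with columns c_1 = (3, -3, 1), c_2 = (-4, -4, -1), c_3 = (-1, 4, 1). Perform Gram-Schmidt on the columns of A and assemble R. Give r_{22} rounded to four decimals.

r_{22} = 5.7400

c_1 = (3, -3, 1); ‖c_1‖ = 4.3589, so q_1 = (0.6882, -0.6882, 0.2294).
q_1·c_2 = 0.6882·(-4) + (-0.6882)·(-4) + 0.2294·(-1) = -0.2294.
u_2 = c_2 + 0.2294·q_1 = (-3.8421, -4.1579, -0.9474).
r_{22} = ‖u_2‖ = 5.7400.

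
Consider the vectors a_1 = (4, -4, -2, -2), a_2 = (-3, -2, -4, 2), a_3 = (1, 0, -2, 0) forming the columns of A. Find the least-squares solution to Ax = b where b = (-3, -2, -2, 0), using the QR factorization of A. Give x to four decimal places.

a_1 = (4, -4, -2, -2); ‖a_1‖ = 6.3246, so e_1 = (0.6325, -0.6325, -0.3162, -0.3162).
e_1·a_2 = 0.6325·(-3) + (-0.6325)·(-2) + (-0.3162)·(-4) + (-0.3162)·2 = 0.0000.
u_2 = a_2 − 0.0000·e_1 = (-3.0000, -2.0000, -4.0000, 2.0000).
‖u_2‖ = 5.7446, so e_2 = (-0.5222, -0.3482, -0.6963, 0.3482).
e_1·a_3 = 0.6325·1 + (-0.6325)·0 + (-0.3162)·(-2) + (-0.3162)·0 = 1.2649; e_2·a_3 = (-0.5222)·1 + (-0.3482)·0 + (-0.6963)·(-2) + 0.3482·0 = 0.8704.
u_3 = a_3 − 1.2649·e_1 − 0.8704·e_2 = (0.6545, 1.1030, -0.9939, 0.0970).
‖u_3‖ = 1.6256, so e_3 = (0.4027, 0.6786, -0.6114, 0.0597).
Qᵀb = (0.0000, 3.6556, -1.3422).
Back-substitute: x_3 = -1.3422/1.6256 = -0.8257.
x_2 = (3.6556 − 0.8704·(-0.8257))/5.7446 = 0.7615.
x_1 = (0.0000 − 0.0000·0.7615 − 1.2649·(-0.8257))/6.3246 = 0.1651.

x = (0.1651, 0.7615, -0.8257)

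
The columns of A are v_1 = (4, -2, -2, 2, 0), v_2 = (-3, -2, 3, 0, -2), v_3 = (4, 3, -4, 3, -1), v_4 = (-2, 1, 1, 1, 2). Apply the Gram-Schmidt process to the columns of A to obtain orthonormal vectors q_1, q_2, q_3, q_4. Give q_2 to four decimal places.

q_2 = (-0.2294, -0.6882, 0.4588, 0.2294, -0.4588)

q_1 = v_1/‖v_1‖ = (4, -2, -2, 2, 0)/5.2915 = (0.7559, -0.3780, -0.3780, 0.3780, 0.0000).
r_{12} = q_1·v_2 = -2.6458.
u_2 = v_2 + 2.6458·q_1 = (-1.0000, -3.0000, 2.0000, 1.0000, -2.0000).
‖u_2‖ = 4.3589, so q_2 = (-0.2294, -0.6882, 0.4588, 0.2294, -0.4588).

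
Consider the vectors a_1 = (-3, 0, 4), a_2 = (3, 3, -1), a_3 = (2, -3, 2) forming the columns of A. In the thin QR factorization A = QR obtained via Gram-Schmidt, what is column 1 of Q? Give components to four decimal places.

e_1 = (-0.6000, 0.0000, 0.8000)

a_1 = (-3, 0, 4); ‖a_1‖ = 5.0000, so e_1 = (-0.6000, 0.0000, 0.8000).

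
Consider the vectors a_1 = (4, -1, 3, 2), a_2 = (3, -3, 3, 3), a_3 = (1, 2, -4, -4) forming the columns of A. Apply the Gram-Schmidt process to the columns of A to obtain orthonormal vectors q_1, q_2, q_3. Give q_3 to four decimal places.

q_3 = (0.5332, -0.4490, -0.6173, -0.3648)

q_1 = a_1/‖a_1‖ = (4, -1, 3, 2)/5.4772 = (0.7303, -0.1826, 0.5477, 0.3651).
r_{12} = q_1·a_2 = 5.4772.
u_2 = a_2 − 5.4772·q_1 = (-1.0000, -2.0000, 0.0000, 1.0000).
‖u_2‖ = 2.4495, so q_2 = (-0.4082, -0.8165, 0.0000, 0.4082).
r_{13} = q_1·a_3 = -3.2863; r_{23} = q_2·a_3 = -3.6742.
u_3 = a_3 + 3.2863·q_1 + 3.6742·q_2 = (1.9000, -1.6000, -2.2000, -1.3000).
‖u_3‖ = 3.5637, so q_3 = (0.5332, -0.4490, -0.6173, -0.3648).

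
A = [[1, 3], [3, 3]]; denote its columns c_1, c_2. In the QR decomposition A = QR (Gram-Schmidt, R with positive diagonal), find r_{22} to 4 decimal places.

r_{22} = 1.8974

c_1 = (1, 3); ‖c_1‖ = 3.1623, so q_1 = (0.3162, 0.9487).
q_1·c_2 = 0.3162·3 + 0.9487·3 = 3.7947.
u_2 = c_2 − 3.7947·q_1 = (1.8000, -0.6000).
r_{22} = ‖u_2‖ = 1.8974.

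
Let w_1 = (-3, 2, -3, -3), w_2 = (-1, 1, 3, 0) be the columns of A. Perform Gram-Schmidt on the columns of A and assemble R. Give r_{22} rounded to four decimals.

w_1 = (-3, 2, -3, -3); ‖w_1‖ = 5.5678, so q_1 = (-0.5388, 0.3592, -0.5388, -0.5388).
q_1·w_2 = (-0.5388)·(-1) + 0.3592·1 + (-0.5388)·3 + (-0.5388)·0 = -0.7184.
u_2 = w_2 + 0.7184·q_1 = (-1.3871, 1.2581, 2.6129, -0.3871).
r_{22} = ‖u_2‖ = 3.2379.

r_{22} = 3.2379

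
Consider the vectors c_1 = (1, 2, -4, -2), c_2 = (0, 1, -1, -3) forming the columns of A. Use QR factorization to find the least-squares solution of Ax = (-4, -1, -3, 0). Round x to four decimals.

c_1 = (1, 2, -4, -2); ‖c_1‖ = 5.0000, so q_1 = (0.2000, 0.4000, -0.8000, -0.4000).
q_1·c_2 = 0.2000·0 + 0.4000·1 + (-0.8000)·(-1) + (-0.4000)·(-3) = 2.4000.
u_2 = c_2 − 2.4000·q_1 = (-0.4800, 0.0400, 0.9200, -2.0400).
‖u_2‖ = 2.2891, so q_2 = (-0.2097, 0.0175, 0.4019, -0.8912).
Qᵀb = (1.2000, -0.3844).
Back-substitute: x_2 = -0.3844/2.2891 = -0.1679.
x_1 = (1.2000 − 2.4000·(-0.1679))/5.0000 = 0.3206.

x = (0.3206, -0.1679)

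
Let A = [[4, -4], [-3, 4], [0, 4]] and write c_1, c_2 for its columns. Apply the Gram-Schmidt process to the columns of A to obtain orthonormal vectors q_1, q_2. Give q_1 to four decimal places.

q_1 = (0.8000, -0.6000, 0.0000)

q_1 = c_1/‖c_1‖ = (4, -3, 0)/5.0000 = (0.8000, -0.6000, 0.0000).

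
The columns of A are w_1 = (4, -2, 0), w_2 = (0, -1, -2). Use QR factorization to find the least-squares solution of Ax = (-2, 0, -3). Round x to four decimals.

x = (-0.5417, 1.4167)

w_1 = (4, -2, 0); ‖w_1‖ = 4.4721, so q_1 = (0.8944, -0.4472, 0.0000).
q_1·w_2 = 0.8944·0 + (-0.4472)·(-1) + 0.0000·(-2) = 0.4472.
u_2 = w_2 − 0.4472·q_1 = (-0.4000, -0.8000, -2.0000).
‖u_2‖ = 2.1909, so q_2 = (-0.1826, -0.3651, -0.9129).
Qᵀb = (-1.7889, 3.1038).
Back-substitute: x_2 = 3.1038/2.1909 = 1.4167.
x_1 = (-1.7889 − 0.4472·1.4167)/4.4721 = -0.5417.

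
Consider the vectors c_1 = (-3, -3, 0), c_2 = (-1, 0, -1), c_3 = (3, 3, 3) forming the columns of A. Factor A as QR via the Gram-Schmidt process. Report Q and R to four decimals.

q_1 = c_1/‖c_1‖ = (-3, -3, 0)/4.2426 = (-0.7071, -0.7071, 0.0000).
r_{12} = q_1·c_2 = 0.7071.
u_2 = c_2 − 0.7071·q_1 = (-0.5000, 0.5000, -1.0000).
‖u_2‖ = 1.2247, so q_2 = (-0.4082, 0.4082, -0.8165).
r_{13} = q_1·c_3 = -4.2426; r_{23} = q_2·c_3 = -2.4495.
u_3 = c_3 + 4.2426·q_1 + 2.4495·q_2 = (-1.0000, 1.0000, 1.0000).
‖u_3‖ = 1.7321, so q_3 = (-0.5774, 0.5774, 0.5774).

Q = [[-0.7071, -0.4082, -0.5774], [-0.7071, 0.4082, 0.5774], [0.0000, -0.8165, 0.5774]], R = [[4.2426, 0.7071, -4.2426], [0.0000, 1.2247, -2.4495], [0.0000, 0.0000, 1.7321]]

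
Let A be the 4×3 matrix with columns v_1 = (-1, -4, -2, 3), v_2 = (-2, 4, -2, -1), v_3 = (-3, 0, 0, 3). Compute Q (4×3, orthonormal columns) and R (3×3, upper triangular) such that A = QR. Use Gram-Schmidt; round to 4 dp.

Q = [[-0.1826, -0.5529, -0.5033], [-0.7303, 0.5151, 0.2053], [-0.3651, -0.6514, 0.6456], [0.5477, 0.0682, 0.5364]], R = [[5.4772, -2.3735, 2.1909], [0.0000, 4.4008, 1.8633], [0.0000, 0.0000, 3.1190]]

v_1 = (-1, -4, -2, 3); ‖v_1‖ = 5.4772, so q_1 = (-0.1826, -0.7303, -0.3651, 0.5477).
q_1·v_2 = (-0.1826)·(-2) + (-0.7303)·4 + (-0.3651)·(-2) + 0.5477·(-1) = -2.3735.
u_2 = v_2 + 2.3735·q_1 = (-2.4333, 2.2667, -2.8667, 0.3000).
‖u_2‖ = 4.4008, so q_2 = (-0.5529, 0.5151, -0.6514, 0.0682).
q_1·v_3 = (-0.1826)·(-3) + (-0.7303)·0 + (-0.3651)·0 + 0.5477·3 = 2.1909; q_2·v_3 = (-0.5529)·(-3) + 0.5151·0 + (-0.6514)·0 + 0.0682·3 = 1.8633.
u_3 = v_3 − 2.1909·q_1 − 1.8633·q_2 = (-1.5697, 0.6403, 2.0138, 1.6730).
‖u_3‖ = 3.1190, so q_3 = (-0.5033, 0.2053, 0.6456, 0.5364).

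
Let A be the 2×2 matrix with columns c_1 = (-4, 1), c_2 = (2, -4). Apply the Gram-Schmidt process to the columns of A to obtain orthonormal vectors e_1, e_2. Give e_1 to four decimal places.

c_1 = (-4, 1); ‖c_1‖ = 4.1231, so e_1 = (-0.9701, 0.2425).

e_1 = (-0.9701, 0.2425)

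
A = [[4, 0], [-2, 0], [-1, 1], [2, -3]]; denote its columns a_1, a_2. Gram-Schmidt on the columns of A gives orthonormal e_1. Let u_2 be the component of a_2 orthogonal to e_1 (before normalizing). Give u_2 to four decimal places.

a_1 = (4, -2, -1, 2); ‖a_1‖ = 5.0000, so e_1 = (0.8000, -0.4000, -0.2000, 0.4000).
e_1·a_2 = 0.8000·0 + (-0.4000)·0 + (-0.2000)·1 + 0.4000·(-3) = -1.4000.
u_2 = a_2 + 1.4000·e_1 = (1.1200, -0.5600, 0.7200, -2.4400).

u_2 = (1.1200, -0.5600, 0.7200, -2.4400)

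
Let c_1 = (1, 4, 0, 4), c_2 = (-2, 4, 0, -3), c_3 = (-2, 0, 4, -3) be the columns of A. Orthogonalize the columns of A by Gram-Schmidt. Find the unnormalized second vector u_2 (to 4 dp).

u_2 = (-2.0606, 3.7576, 0.0000, -3.2424)

e_1 = c_1/‖c_1‖ = (1, 4, 0, 4)/5.7446 = (0.1741, 0.6963, 0.0000, 0.6963).
r_{12} = e_1·c_2 = 0.3482.
u_2 = c_2 − 0.3482·e_1 = (-2.0606, 3.7576, 0.0000, -3.2424).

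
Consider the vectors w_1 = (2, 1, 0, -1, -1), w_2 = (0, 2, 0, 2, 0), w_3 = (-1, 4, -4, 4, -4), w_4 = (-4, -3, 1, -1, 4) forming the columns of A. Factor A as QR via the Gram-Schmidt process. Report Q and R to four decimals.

w_1 = (2, 1, 0, -1, -1); ‖w_1‖ = 2.6458, so e_1 = (0.7559, 0.3780, 0.0000, -0.3780, -0.3780).
e_1·w_2 = 0.7559·0 + 0.3780·2 + 0.0000·0 + (-0.3780)·2 + (-0.3780)·0 = 0.0000.
u_2 = w_2 + 0.0000·e_1 = (0.0000, 2.0000, 0.0000, 2.0000, 0.0000).
‖u_2‖ = 2.8284, so e_2 = (0.0000, 0.7071, 0.0000, 0.7071, 0.0000).
e_1·w_3 = 0.7559·(-1) + 0.3780·4 + 0.0000·(-4) + (-0.3780)·4 + (-0.3780)·(-4) = 0.7559; e_2·w_3 = 0.0000·(-1) + 0.7071·4 + 0.0000·(-4) + 0.7071·4 + 0.0000·(-4) = 5.6569.
u_3 = w_3 − 0.7559·e_1 − 5.6569·e_2 = (-1.5714, -0.2857, -4.0000, 0.2857, -3.7143).
‖u_3‖ = 5.6946, so e_3 = (-0.2760, -0.0502, -0.7024, 0.0502, -0.6522).
e_1·w_4 = 0.7559·(-4) + 0.3780·(-3) + 0.0000·1 + (-0.3780)·(-1) + (-0.3780)·4 = -5.2915; e_2·w_4 = 0.0000·(-4) + 0.7071·(-3) + 0.0000·1 + 0.7071·(-1) + 0.0000·4 = -2.8284; e_3·w_4 = (-0.2760)·(-4) + (-0.0502)·(-3) + (-0.7024)·1 + 0.0502·(-1) + (-0.6522)·4 = -2.1073.
u_4 = w_4 + 5.2915·e_1 + 2.8284·e_2 + 2.1073·e_3 = (-0.5815, 0.8943, -0.4802, -0.8943, 0.6256).
‖u_4‖ = 1.5998, so e_4 = (-0.3635, 0.5590, -0.3001, -0.5590, 0.3910).

Q = [[0.7559, 0.0000, -0.2760, -0.3635], [0.3780, 0.7071, -0.0502, 0.5590], [0.0000, 0.0000, -0.7024, -0.3001], [-0.3780, 0.7071, 0.0502, -0.5590], [-0.3780, 0.0000, -0.6522, 0.3910]], R = [[2.6458, 0.0000, 0.7559, -5.2915], [0.0000, 2.8284, 5.6569, -2.8284], [0.0000, 0.0000, 5.6946, -2.1073], [0.0000, 0.0000, 0.0000, 1.5998]]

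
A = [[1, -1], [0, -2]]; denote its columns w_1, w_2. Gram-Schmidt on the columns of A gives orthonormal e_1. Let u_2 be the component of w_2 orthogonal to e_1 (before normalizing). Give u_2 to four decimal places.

e_1 = w_1/‖w_1‖ = (1, 0)/1.0000 = (1.0000, 0.0000).
r_{12} = e_1·w_2 = -1.0000.
u_2 = w_2 + 1.0000·e_1 = (0.0000, -2.0000).

u_2 = (0.0000, -2.0000)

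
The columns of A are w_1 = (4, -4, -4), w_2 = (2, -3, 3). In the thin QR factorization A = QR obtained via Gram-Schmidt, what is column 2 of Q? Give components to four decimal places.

e_2 = (0.2933, -0.5133, 0.8066)

w_1 = (4, -4, -4); ‖w_1‖ = 6.9282, so e_1 = (0.5774, -0.5774, -0.5774).
e_1·w_2 = 0.5774·2 + (-0.5774)·(-3) + (-0.5774)·3 = 1.1547.
u_2 = w_2 − 1.1547·e_1 = (1.3333, -2.3333, 3.6667).
‖u_2‖ = 4.5461, so e_2 = (0.2933, -0.5133, 0.8066).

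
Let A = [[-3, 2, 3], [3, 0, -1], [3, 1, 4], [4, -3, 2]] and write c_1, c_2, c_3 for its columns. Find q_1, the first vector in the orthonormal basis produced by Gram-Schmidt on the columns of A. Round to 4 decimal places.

q_1 = c_1/‖c_1‖ = (-3, 3, 3, 4)/6.5574 = (-0.4575, 0.4575, 0.4575, 0.6100).

q_1 = (-0.4575, 0.4575, 0.4575, 0.6100)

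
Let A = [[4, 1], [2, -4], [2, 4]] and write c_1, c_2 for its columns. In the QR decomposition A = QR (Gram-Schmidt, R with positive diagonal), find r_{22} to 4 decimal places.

r_{22} = 5.6862

c_1 = (4, 2, 2); ‖c_1‖ = 4.8990, so q_1 = (0.8165, 0.4082, 0.4082).
q_1·c_2 = 0.8165·1 + 0.4082·(-4) + 0.4082·4 = 0.8165.
u_2 = c_2 − 0.8165·q_1 = (0.3333, -4.3333, 3.6667).
r_{22} = ‖u_2‖ = 5.6862.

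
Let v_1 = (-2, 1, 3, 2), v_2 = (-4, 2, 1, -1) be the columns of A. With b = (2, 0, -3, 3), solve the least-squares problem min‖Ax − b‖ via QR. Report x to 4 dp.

x = (0.0000, -0.6364)

v_1 = (-2, 1, 3, 2); ‖v_1‖ = 4.2426, so q_1 = (-0.4714, 0.2357, 0.7071, 0.4714).
q_1·v_2 = (-0.4714)·(-4) + 0.2357·2 + 0.7071·1 + 0.4714·(-1) = 2.5927.
u_2 = v_2 − 2.5927·q_1 = (-2.7778, 1.3889, -0.8333, -2.2222).
‖u_2‖ = 3.9087, so q_2 = (-0.7107, 0.3553, -0.2132, -0.5685).
Qᵀb = (-1.6499, -2.4873).
Back-substitute: x_2 = -2.4873/3.9087 = -0.6364.
x_1 = (-1.6499 − 2.5927·(-0.6364))/4.2426 = 0.0000.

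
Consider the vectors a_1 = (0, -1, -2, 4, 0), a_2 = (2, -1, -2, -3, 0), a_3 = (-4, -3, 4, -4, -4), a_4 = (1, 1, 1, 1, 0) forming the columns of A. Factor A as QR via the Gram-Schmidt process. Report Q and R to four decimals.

a_1 = (0, -1, -2, 4, 0); ‖a_1‖ = 4.5826, so e_1 = (0.0000, -0.2182, -0.4364, 0.8729, 0.0000).
e_1·a_2 = 0.0000·2 + (-0.2182)·(-1) + (-0.4364)·(-2) + 0.8729·(-3) + 0.0000·0 = -1.5275.
u_2 = a_2 + 1.5275·e_1 = (2.0000, -1.3333, -2.6667, -1.6667, 0.0000).
‖u_2‖ = 3.9581, so e_2 = (0.5053, -0.3369, -0.6737, -0.4211, 0.0000).
e_1·a_3 = 0.0000·(-4) + (-0.2182)·(-3) + (-0.4364)·4 + 0.8729·(-4) + 0.0000·(-4) = -4.5826; e_2·a_3 = 0.5053·(-4) + (-0.3369)·(-3) + (-0.6737)·4 + (-0.4211)·(-4) + 0.0000·(-4) = -2.0212.
u_3 = a_3 + 4.5826·e_1 + 2.0212·e_2 = (-2.9787, -4.6809, 0.6383, -0.8511, -4.0000).
‖u_3‖ = 6.9221, so e_3 = (-0.4303, -0.6762, 0.0922, -0.1229, -0.5779).
e_1·a_4 = 0.0000·1 + (-0.2182)·1 + (-0.4364)·1 + 0.8729·1 + 0.0000·0 = 0.2182; e_2·a_4 = 0.5053·1 + (-0.3369)·1 + (-0.6737)·1 + (-0.4211)·1 + 0.0000·0 = -0.9264; e_3·a_4 = (-0.4303)·1 + (-0.6762)·1 + 0.0922·1 + (-0.1229)·1 + (-0.5779)·0 = -1.1373.
u_4 = a_4 − 0.2182·e_1 + 0.9264·e_2 + 1.1373·e_3 = (0.9787, -0.0335, 0.5760, 0.2796, -0.6572).
‖u_4‖ = 1.3419, so e_4 = (0.7293, -0.0250, 0.4292, 0.2084, -0.4897).

Q = [[0.0000, 0.5053, -0.4303, 0.7293], [-0.2182, -0.3369, -0.6762, -0.0250], [-0.4364, -0.6737, 0.0922, 0.4292], [0.8729, -0.4211, -0.1229, 0.2084], [0.0000, 0.0000, -0.5779, -0.4897]], R = [[4.5826, -1.5275, -4.5826, 0.2182], [0.0000, 3.9581, -2.0212, -0.9264], [0.0000, 0.0000, 6.9221, -1.1373], [0.0000, 0.0000, 0.0000, 1.3419]]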